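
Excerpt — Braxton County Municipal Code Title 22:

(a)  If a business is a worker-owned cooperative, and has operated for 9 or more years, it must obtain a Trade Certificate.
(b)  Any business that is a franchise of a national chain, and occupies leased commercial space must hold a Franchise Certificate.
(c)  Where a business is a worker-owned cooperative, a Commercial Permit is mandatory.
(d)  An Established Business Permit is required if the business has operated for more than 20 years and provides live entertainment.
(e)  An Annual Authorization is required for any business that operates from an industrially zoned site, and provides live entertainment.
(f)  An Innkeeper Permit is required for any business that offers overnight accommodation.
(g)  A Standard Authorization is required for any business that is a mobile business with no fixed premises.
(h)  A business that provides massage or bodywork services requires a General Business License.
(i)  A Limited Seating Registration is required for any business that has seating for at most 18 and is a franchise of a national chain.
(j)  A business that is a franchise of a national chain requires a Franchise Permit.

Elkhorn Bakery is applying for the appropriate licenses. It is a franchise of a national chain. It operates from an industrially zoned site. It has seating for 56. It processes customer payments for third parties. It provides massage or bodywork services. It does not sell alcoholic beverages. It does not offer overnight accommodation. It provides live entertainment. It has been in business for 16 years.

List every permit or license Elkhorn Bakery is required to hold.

Annual Authorization, Franchise Permit, General Business License

(a) is a franchise of a national chain (not: is a worker-owned cooperative); years in business 16 ≥ 9 → Trade Certificate not required.
(b) is a franchise of a national chain; operates from an industrially zoned site (not: occupies leased commercial space) → Franchise Certificate not required.
(c) is a franchise of a national chain (not: is a worker-owned cooperative) → Commercial Permit not required.
(d) years in business 16 ≤ 20; provides live entertainment → Established Business Permit not required.
(e) operates from an industrially zoned site; provides live entertainment → Annual Authorization required.
(f) does not offer overnight accommodation → Innkeeper Permit not required.
(g) operates from an industrially zoned site (not: is a mobile business with no fixed premises) → Standard Authorization not required.
(h) provides massage or bodywork services → General Business License required.
(i) seating 56 > 18; is a franchise of a national chain → Limited Seating Registration not required.
(j) is a franchise of a national chain → Franchise Permit required.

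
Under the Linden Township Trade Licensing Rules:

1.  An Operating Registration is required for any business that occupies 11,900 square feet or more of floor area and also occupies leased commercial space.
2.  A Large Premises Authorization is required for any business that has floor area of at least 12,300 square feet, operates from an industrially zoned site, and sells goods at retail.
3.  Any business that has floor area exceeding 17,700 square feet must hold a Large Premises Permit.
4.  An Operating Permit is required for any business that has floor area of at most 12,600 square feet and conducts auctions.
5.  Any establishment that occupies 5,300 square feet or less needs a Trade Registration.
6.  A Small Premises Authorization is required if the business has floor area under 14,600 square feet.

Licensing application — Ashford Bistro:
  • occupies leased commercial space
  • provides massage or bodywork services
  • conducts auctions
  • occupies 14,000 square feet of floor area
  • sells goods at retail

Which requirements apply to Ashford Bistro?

1. floor area 14,000 square feet ≥ 11,900 square feet; occupies leased commercial space → Operating Registration required.
2. floor area 14,000 square feet ≥ 12,300 square feet; occupies leased commercial space (not: operates from an industrially zoned site); sells goods at retail → Large Premises Authorization not required.
3. floor area 14,000 square feet ≤ 17,700 square feet → Large Premises Permit not required.
4. floor area 14,000 square feet > 12,600 square feet; conducts auctions → Operating Permit not required.
5. floor area 14,000 square feet > 5,300 square feet → Trade Registration not required.
6. floor area 14,000 square feet < 14,600 square feet → Small Premises Authorization required.

Operating Registration, Small Premises Authorization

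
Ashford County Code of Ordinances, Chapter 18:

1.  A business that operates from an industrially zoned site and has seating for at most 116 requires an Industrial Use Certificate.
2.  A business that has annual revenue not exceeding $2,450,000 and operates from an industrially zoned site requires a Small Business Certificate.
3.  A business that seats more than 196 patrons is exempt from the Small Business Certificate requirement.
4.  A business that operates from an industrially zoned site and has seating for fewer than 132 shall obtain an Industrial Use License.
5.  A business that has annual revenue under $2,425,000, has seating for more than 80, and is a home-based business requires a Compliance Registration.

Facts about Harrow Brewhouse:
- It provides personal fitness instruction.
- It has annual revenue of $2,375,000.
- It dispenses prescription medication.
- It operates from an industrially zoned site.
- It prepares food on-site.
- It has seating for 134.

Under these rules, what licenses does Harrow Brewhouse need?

1. operates from an industrially zoned site; seating 134 > 116 → Industrial Use Certificate not required.
2. revenue $2,375,000 ≤ $2,450,000; operates from an industrially zoned site → Small Business Certificate required.
3. seating 134 ≤ 196 → Small Business Certificate exemption does not apply.
4. operates from an industrially zoned site; seating 134 ≥ 132 → Industrial Use License not required.
5. revenue $2,375,000 < $2,425,000; seating 134 > 80; operates from an industrially zoned site (not: is a home-based business) → Compliance Registration not required.

Small Business Certificate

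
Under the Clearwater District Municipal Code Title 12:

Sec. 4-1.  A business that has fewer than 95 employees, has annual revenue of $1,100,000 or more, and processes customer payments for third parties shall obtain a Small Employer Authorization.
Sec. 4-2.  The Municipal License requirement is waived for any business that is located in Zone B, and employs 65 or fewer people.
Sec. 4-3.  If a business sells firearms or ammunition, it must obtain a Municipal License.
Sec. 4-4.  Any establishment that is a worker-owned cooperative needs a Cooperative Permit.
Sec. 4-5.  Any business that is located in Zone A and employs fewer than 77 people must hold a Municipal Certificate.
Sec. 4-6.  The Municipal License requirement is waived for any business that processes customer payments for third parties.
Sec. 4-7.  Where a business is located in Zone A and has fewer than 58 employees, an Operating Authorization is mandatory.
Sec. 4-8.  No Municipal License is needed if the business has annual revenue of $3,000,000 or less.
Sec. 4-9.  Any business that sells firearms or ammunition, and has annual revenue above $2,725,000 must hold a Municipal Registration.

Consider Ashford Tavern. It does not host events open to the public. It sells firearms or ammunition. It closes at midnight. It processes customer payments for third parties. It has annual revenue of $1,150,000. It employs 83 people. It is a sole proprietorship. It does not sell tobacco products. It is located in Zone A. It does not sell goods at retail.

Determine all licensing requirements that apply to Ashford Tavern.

Small Employer Authorization

Sec. 4-1. employees 83 < 95; revenue $1,150,000 ≥ $1,100,000; processes customer payments for third parties → Small Employer Authorization required.
Sec. 4-2. is located in Zone A (not: is located in Zone B); employees 83 > 65 → Municipal License exemption does not apply.
Sec. 4-3. sells firearms or ammunition → Municipal License required.
Sec. 4-4. is a sole proprietorship (not: is a worker-owned cooperative) → Cooperative Permit not required.
Sec. 4-5. is located in Zone A; employees 83 ≥ 77 → Municipal Certificate not required.
Sec. 4-6. processes customer payments for third parties → exempt from Municipal License.
Sec. 4-7. is located in Zone A; employees 83 ≥ 58 → Operating Authorization not required.
Sec. 4-8. revenue $1,150,000 ≤ $3,000,000 → exempt from Municipal License.
Sec. 4-9. sells firearms or ammunition; revenue $1,150,000 ≤ $2,725,000 → Municipal Registration not required.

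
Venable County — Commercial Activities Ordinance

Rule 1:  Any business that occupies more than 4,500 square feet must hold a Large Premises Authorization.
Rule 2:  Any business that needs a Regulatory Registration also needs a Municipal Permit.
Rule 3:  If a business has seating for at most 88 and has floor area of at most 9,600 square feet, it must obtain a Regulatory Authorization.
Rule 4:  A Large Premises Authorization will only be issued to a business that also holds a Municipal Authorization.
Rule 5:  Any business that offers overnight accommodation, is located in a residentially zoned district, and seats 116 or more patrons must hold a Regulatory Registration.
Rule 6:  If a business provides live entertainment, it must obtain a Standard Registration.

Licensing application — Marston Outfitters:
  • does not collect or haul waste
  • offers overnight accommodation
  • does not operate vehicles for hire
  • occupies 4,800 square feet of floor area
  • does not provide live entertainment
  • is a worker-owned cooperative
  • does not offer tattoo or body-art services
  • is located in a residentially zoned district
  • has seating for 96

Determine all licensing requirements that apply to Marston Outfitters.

Large Premises Authorization, Municipal Authorization

Rule 1: floor area 4,800 square feet > 4,500 square feet → Large Premises Authorization required.
Rule 2: Regulatory Registration is not required → no effect.
Rule 3: seating 96 > 88; floor area 4,800 square feet ≤ 9,600 square feet → Regulatory Authorization not required.
Rule 4: Large Premises Authorization is required → Municipal Authorization also required.
Rule 5: offers overnight accommodation; is located in a residentially zoned district; seating 96 < 116 → Regulatory Registration not required.
Rule 6: does not provide live entertainment → Standard Registration not required.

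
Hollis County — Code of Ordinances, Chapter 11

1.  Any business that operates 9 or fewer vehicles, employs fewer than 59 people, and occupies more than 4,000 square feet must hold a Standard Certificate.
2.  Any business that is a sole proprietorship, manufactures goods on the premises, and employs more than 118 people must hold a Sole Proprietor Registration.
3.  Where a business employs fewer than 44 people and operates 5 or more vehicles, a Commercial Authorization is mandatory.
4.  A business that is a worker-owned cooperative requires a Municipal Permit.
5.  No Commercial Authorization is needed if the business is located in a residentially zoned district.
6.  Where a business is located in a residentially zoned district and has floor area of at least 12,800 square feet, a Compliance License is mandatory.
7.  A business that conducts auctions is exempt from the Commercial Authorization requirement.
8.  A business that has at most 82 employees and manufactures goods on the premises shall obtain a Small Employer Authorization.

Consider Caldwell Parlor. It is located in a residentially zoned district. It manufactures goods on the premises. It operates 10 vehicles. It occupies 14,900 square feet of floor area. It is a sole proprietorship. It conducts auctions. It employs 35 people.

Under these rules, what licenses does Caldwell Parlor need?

1. vehicles 10 > 9; employees 35 < 59; floor area 14,900 square feet > 4,000 square feet → Standard Certificate not required.
2. is a sole proprietorship; manufactures goods on the premises; employees 35 ≤ 118 → Sole Proprietor Registration not required.
3. employees 35 < 44; vehicles 10 ≥ 5 → Commercial Authorization required.
4. is a sole proprietorship (not: is a worker-owned cooperative) → Municipal Permit not required.
5. is located in a residentially zoned district → exempt from Commercial Authorization.
6. is located in a residentially zoned district; floor area 14,900 square feet ≥ 12,800 square feet → Compliance License required.
7. conducts auctions → exempt from Commercial Authorization.
8. employees 35 ≤ 82; manufactures goods on the premises → Small Employer Authorization required.

Compliance License, Small Employer Authorization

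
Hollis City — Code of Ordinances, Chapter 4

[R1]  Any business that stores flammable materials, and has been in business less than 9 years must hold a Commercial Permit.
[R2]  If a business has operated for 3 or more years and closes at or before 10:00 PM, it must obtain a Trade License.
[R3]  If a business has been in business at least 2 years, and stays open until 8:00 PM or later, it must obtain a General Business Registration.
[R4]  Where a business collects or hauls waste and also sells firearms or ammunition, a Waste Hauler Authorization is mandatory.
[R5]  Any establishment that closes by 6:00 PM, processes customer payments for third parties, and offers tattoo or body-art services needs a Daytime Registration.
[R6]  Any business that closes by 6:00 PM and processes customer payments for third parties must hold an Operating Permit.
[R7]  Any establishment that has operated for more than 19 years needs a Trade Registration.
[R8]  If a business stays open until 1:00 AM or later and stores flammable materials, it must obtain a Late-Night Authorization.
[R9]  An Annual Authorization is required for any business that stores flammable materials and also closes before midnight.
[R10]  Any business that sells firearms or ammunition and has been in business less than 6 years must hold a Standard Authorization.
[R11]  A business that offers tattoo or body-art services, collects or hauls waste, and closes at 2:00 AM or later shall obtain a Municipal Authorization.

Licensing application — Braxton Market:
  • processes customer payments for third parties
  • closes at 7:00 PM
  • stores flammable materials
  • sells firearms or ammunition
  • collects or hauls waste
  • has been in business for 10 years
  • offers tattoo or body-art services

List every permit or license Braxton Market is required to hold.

[R1] stores flammable materials; years in business 10 ≥ 9 → Commercial Permit not required.
[R2] years in business 10 ≥ 3; closes 7:00 PM, at/before 10:00 PM → Trade License required.
[R3] years in business 10 ≥ 2; closes 7:00 PM, at/before 8:00 PM → General Business Registration not required.
[R4] collects or hauls waste; sells firearms or ammunition → Waste Hauler Authorization required.
[R5] closes 7:00 PM, after 6:00 PM; processes customer payments for third parties; offers tattoo or body-art services → Daytime Registration not required.
[R6] closes 7:00 PM, after 6:00 PM; processes customer payments for third parties → Operating Permit not required.
[R7] years in business 10 ≤ 19 → Trade Registration not required.
[R8] closes 7:00 PM, at/before 1:00 AM; stores flammable materials → Late-Night Authorization not required.
[R9] stores flammable materials; closes 7:00 PM, at/before midnight → Annual Authorization required.
[R10] sells firearms or ammunition; years in business 10 ≥ 6 → Standard Authorization not required.
[R11] offers tattoo or body-art services; collects or hauls waste; closes 7:00 PM, at/before 2:00 AM → Municipal Authorization not required.

Annual Authorization, Trade License, Waste Hauler Authorization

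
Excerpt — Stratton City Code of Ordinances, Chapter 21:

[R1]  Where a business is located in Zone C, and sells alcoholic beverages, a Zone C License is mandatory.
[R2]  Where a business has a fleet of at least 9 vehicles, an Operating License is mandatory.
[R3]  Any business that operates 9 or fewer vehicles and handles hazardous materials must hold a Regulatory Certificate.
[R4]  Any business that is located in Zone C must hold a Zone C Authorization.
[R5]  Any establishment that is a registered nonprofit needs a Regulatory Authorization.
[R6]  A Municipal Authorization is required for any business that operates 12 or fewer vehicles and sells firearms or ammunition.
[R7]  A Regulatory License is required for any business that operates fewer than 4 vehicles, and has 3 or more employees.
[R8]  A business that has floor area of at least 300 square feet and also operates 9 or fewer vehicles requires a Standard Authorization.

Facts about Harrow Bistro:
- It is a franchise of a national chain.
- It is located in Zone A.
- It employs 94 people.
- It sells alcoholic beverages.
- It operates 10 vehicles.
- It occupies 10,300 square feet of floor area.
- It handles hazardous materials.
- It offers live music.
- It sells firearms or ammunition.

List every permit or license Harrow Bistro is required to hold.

Municipal Authorization, Operating License

[R1] is located in Zone A (not: is located in Zone C); sells alcoholic beverages → Zone C License not required.
[R2] vehicles 10 ≥ 9 → Operating License required.
[R3] vehicles 10 > 9; handles hazardous materials → Regulatory Certificate not required.
[R4] is located in Zone A (not: is located in Zone C) → Zone C Authorization not required.
[R5] is a franchise of a national chain (not: is a registered nonprofit) → Regulatory Authorization not required.
[R6] vehicles 10 ≤ 12; sells firearms or ammunition → Municipal Authorization required.
[R7] vehicles 10 ≥ 4; employees 94 ≥ 3 → Regulatory License not required.
[R8] floor area 10,300 square feet ≥ 300 square feet; vehicles 10 > 9 → Standard Authorization not required.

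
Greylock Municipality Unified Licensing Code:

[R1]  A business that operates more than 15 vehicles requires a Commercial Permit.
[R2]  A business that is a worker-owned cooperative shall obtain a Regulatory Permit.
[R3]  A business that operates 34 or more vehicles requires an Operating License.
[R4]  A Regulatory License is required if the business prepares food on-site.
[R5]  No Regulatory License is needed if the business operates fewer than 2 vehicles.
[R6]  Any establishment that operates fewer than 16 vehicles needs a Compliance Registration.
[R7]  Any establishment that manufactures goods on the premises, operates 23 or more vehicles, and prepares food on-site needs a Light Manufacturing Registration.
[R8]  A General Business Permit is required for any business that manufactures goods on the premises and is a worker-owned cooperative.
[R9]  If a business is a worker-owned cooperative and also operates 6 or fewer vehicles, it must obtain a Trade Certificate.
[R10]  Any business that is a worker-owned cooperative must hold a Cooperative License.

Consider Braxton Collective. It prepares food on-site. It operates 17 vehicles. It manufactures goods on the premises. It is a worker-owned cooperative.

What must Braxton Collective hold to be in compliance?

Commercial Permit, Cooperative License, General Business Permit, Regulatory License, Regulatory Permit

[R1] vehicles 17 > 15 → Commercial Permit required.
[R2] is a worker-owned cooperative → Regulatory Permit required.
[R3] vehicles 17 < 34 → Operating License not required.
[R4] prepares food on-site → Regulatory License required.
[R5] vehicles 17 ≥ 2 → Regulatory License exemption does not apply.
[R6] vehicles 17 ≥ 16 → Compliance Registration not required.
[R7] manufactures goods on the premises; vehicles 17 < 23; prepares food on-site → Light Manufacturing Registration not required.
[R8] manufactures goods on the premises; is a worker-owned cooperative → General Business Permit required.
[R9] is a worker-owned cooperative; vehicles 17 > 6 → Trade Certificate not required.
[R10] is a worker-owned cooperative → Cooperative License required.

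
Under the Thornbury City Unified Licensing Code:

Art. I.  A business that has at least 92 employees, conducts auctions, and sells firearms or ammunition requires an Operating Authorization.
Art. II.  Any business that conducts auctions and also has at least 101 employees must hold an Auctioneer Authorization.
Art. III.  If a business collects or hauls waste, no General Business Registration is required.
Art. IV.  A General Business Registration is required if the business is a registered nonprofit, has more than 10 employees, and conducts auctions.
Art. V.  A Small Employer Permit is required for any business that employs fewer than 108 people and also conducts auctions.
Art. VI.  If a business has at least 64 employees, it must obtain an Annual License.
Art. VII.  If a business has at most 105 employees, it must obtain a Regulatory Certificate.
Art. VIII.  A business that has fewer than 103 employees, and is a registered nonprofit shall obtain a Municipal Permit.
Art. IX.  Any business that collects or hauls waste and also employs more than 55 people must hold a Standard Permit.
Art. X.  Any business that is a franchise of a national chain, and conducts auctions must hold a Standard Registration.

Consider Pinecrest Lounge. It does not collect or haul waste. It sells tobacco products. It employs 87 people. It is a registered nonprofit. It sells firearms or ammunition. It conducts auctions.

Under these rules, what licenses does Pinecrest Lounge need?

Art. I. employees 87 < 92; conducts auctions; sells firearms or ammunition → Operating Authorization not required.
Art. II. conducts auctions; employees 87 < 101 → Auctioneer Authorization not required.
Art. III. does not collect or haul waste → General Business Registration exemption does not apply.
Art. IV. is a registered nonprofit; employees 87 > 10; conducts auctions → General Business Registration required.
Art. V. employees 87 < 108; conducts auctions → Small Employer Permit required.
Art. VI. employees 87 ≥ 64 → Annual License required.
Art. VII. employees 87 ≤ 105 → Regulatory Certificate required.
Art. VIII. employees 87 < 103; is a registered nonprofit → Municipal Permit required.
Art. IX. does not collect or haul waste; employees 87 > 55 → Standard Permit not required.
Art. X. is a registered nonprofit (not: is a franchise of a national chain); conducts auctions → Standard Registration not required.

Annual License, General Business Registration, Municipal Permit, Regulatory Certificate, Small Employer Permit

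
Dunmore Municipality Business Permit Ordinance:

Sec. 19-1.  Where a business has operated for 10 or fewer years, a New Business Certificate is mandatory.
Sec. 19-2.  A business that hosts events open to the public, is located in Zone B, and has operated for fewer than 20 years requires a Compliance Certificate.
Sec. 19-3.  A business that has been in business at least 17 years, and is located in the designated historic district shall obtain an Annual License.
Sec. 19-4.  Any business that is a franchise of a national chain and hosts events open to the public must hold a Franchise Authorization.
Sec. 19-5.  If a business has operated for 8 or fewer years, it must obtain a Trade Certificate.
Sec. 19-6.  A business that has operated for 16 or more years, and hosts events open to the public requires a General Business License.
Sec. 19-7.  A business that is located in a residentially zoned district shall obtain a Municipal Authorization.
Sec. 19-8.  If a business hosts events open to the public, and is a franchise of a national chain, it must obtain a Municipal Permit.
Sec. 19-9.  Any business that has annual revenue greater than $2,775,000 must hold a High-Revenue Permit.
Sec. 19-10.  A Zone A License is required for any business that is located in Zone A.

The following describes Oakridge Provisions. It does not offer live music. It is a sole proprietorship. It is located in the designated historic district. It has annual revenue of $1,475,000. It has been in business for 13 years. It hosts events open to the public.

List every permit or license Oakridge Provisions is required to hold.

Sec. 19-1. years in business 13 > 10 → New Business Certificate not required.
Sec. 19-2. hosts events open to the public; is located in the designated historic district (not: is located in Zone B); years in business 13 < 20 → Compliance Certificate not required.
Sec. 19-3. years in business 13 < 17; is located in the designated historic district → Annual License not required.
Sec. 19-4. is a sole proprietorship (not: is a franchise of a national chain); hosts events open to the public → Franchise Authorization not required.
Sec. 19-5. years in business 13 > 8 → Trade Certificate not required.
Sec. 19-6. years in business 13 < 16; hosts events open to the public → General Business License not required.
Sec. 19-7. is located in the designated historic district (not: is located in a residentially zoned district) → Municipal Authorization not required.
Sec. 19-8. hosts events open to the public; is a sole proprietorship (not: is a franchise of a national chain) → Municipal Permit not required.
Sec. 19-9. revenue $1,475,000 ≤ $2,775,000 → High-Revenue Permit not required.
Sec. 19-10. is located in the designated historic district (not: is located in Zone A) → Zone A License not required.

None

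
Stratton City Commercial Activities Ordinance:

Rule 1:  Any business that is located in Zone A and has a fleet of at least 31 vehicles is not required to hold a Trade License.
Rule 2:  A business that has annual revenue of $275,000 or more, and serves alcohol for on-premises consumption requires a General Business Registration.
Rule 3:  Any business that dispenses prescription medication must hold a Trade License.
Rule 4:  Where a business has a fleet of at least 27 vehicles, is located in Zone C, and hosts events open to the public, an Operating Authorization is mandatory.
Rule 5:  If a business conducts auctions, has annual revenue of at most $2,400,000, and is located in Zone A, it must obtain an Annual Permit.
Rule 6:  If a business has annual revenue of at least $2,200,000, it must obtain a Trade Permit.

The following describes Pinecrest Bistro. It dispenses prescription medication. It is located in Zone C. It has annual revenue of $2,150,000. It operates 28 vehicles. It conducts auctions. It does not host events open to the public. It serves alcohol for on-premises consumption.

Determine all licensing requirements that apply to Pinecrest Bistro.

Rule 1: is located in Zone C (not: is located in Zone A); vehicles 28 < 31 → Trade License exemption does not apply.
Rule 2: revenue $2,150,000 ≥ $275,000; serves alcohol for on-premises consumption → General Business Registration required.
Rule 3: dispenses prescription medication → Trade License required.
Rule 4: vehicles 28 ≥ 27; is located in Zone C; does not host events open to the public → Operating Authorization not required.
Rule 5: conducts auctions; revenue $2,150,000 ≤ $2,400,000; is located in Zone C (not: is located in Zone A) → Annual Permit not required.
Rule 6: revenue $2,150,000 < $2,200,000 → Trade Permit not required.

General Business Registration, Trade License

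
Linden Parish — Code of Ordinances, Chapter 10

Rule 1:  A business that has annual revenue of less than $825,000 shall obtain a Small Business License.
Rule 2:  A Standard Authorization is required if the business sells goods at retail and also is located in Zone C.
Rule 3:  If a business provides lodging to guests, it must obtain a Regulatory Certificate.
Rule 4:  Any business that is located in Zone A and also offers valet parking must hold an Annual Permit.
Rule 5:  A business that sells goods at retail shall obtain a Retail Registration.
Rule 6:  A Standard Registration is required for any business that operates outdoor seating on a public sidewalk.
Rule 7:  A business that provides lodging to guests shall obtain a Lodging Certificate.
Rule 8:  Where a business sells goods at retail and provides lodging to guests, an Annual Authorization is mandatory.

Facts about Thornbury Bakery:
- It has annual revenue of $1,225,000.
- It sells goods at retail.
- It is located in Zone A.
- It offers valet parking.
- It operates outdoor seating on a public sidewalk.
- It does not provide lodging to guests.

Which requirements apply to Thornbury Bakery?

Rule 1: revenue $1,225,000 ≥ $825,000 → Small Business License not required.
Rule 2: sells goods at retail; is located in Zone A (not: is located in Zone C) → Standard Authorization not required.
Rule 3: does not provide lodging to guests → Regulatory Certificate not required.
Rule 4: is located in Zone A; offers valet parking → Annual Permit required.
Rule 5: sells goods at retail → Retail Registration required.
Rule 6: operates outdoor seating on a public sidewalk → Standard Registration required.
Rule 7: does not provide lodging to guests → Lodging Certificate not required.
Rule 8: sells goods at retail; does not provide lodging to guests → Annual Authorization not required.

Annual Permit, Retail Registration, Standard Registration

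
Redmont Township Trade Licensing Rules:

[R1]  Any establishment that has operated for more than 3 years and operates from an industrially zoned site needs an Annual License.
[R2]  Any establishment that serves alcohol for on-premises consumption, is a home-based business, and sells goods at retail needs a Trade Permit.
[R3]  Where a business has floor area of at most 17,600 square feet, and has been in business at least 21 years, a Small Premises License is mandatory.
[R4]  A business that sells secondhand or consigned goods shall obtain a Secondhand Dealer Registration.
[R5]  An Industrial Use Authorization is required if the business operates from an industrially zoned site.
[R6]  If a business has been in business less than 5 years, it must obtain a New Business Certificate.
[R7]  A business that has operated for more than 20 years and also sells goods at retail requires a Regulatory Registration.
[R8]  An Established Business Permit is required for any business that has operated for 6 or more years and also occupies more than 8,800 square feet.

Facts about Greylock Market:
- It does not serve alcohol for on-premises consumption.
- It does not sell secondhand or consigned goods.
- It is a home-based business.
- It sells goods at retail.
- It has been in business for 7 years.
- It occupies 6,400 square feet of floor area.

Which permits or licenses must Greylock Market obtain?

None

[R1] years in business 7 > 3; is a home-based business (not: operates from an industrially zoned site) → Annual License not required.
[R2] does not serve alcohol for on-premises consumption; is a home-based business; sells goods at retail → Trade Permit not required.
[R3] floor area 6,400 square feet ≤ 17,600 square feet; years in business 7 < 21 → Small Premises License not required.
[R4] does not sell secondhand or consigned goods → Secondhand Dealer Registration not required.
[R5] is a home-based business (not: operates from an industrially zoned site) → Industrial Use Authorization not required.
[R6] years in business 7 ≥ 5 → New Business Certificate not required.
[R7] years in business 7 ≤ 20; sells goods at retail → Regulatory Registration not required.
[R8] years in business 7 ≥ 6; floor area 6,400 square feet ≤ 8,800 square feet → Established Business Permit not required.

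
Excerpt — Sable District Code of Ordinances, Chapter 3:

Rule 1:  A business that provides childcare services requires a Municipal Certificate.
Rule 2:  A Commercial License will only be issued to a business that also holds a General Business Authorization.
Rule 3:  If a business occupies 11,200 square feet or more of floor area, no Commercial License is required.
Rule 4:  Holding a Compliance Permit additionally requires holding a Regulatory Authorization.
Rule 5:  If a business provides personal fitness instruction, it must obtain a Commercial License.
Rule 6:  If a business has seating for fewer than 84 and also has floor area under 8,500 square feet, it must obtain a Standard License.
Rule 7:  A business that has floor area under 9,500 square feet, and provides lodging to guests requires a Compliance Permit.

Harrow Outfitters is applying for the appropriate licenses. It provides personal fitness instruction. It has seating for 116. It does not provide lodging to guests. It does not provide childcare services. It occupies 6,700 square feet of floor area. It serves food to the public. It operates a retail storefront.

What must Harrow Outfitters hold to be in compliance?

Commercial License, General Business Authorization

Rule 1: does not provide childcare services → Municipal Certificate not required.
Rule 2: Commercial License is required → General Business Authorization also required.
Rule 3: floor area 6,700 square feet < 11,200 square feet → Commercial License exemption does not apply.
Rule 4: Compliance Permit is not required → no effect.
Rule 5: provides personal fitness instruction → Commercial License required.
Rule 6: seating 116 ≥ 84; floor area 6,700 square feet < 8,500 square feet → Standard License not required.
Rule 7: floor area 6,700 square feet < 9,500 square feet; does not provide lodging to guests → Compliance Permit not required.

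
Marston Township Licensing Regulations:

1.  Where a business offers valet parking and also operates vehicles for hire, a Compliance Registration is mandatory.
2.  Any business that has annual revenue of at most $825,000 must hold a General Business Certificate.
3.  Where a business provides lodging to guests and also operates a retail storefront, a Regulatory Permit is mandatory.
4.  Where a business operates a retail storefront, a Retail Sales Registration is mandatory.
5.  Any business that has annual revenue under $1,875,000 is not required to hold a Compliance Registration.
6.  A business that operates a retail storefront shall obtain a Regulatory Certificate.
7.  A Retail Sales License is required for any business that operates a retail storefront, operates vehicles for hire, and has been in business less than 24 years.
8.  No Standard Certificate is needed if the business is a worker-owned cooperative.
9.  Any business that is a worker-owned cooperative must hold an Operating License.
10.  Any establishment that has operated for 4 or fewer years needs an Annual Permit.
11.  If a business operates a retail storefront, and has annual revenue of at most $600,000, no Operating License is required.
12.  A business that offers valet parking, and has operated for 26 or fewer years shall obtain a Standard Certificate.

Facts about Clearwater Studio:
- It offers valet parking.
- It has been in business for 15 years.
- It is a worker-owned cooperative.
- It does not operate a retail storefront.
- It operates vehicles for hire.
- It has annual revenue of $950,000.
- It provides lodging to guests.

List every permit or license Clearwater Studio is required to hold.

Operating License

1. offers valet parking; operates vehicles for hire → Compliance Registration required.
2. revenue $950,000 > $825,000 → General Business Certificate not required.
3. provides lodging to guests; does not operate a retail storefront → Regulatory Permit not required.
4. does not operate a retail storefront → Retail Sales Registration not required.
5. revenue $950,000 < $1,875,000 → exempt from Compliance Registration.
6. does not operate a retail storefront → Regulatory Certificate not required.
7. does not operate a retail storefront; operates vehicles for hire; years in business 15 < 24 → Retail Sales License not required.
8. is a worker-owned cooperative → exempt from Standard Certificate.
9. is a worker-owned cooperative → Operating License required.
10. years in business 15 > 4 → Annual Permit not required.
11. does not operate a retail storefront; revenue $950,000 > $600,000 → Operating License exemption does not apply.
12. offers valet parking; years in business 15 ≤ 26 → Standard Certificate required.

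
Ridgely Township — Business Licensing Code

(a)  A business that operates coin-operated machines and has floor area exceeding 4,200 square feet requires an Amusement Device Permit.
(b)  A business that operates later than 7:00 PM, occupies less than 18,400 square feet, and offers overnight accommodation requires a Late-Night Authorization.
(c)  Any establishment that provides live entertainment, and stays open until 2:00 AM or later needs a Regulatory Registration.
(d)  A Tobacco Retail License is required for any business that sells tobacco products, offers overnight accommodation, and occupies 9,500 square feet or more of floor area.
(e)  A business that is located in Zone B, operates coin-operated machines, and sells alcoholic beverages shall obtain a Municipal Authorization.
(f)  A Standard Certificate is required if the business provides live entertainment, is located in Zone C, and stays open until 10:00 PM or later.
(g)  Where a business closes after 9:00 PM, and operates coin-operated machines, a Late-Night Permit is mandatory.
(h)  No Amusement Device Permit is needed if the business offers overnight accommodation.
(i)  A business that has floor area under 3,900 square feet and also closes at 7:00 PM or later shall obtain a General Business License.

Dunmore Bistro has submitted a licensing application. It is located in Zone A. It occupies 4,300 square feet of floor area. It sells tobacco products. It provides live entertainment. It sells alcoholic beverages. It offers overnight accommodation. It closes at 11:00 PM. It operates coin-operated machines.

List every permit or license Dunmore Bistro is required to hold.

Late-Night Authorization, Late-Night Permit

(a) operates coin-operated machines; floor area 4,300 square feet > 4,200 square feet → Amusement Device Permit required.
(b) closes 11:00 PM, after 7:00 PM; floor area 4,300 square feet < 18,400 square feet; offers overnight accommodation → Late-Night Authorization required.
(c) provides live entertainment; closes 11:00 PM, at/before 2:00 AM → Regulatory Registration not required.
(d) sells tobacco products; offers overnight accommodation; floor area 4,300 square feet < 9,500 square feet → Tobacco Retail License not required.
(e) is located in Zone A (not: is located in Zone B); operates coin-operated machines; sells alcoholic beverages → Municipal Authorization not required.
(f) provides live entertainment; is located in Zone A (not: is located in Zone C); closes 11:00 PM, after 10:00 PM → Standard Certificate not required.
(g) closes 11:00 PM, after 9:00 PM; operates coin-operated machines → Late-Night Permit required.
(h) offers overnight accommodation → exempt from Amusement Device Permit.
(i) floor area 4,300 square feet ≥ 3,900 square feet; closes 11:00 PM, after 7:00 PM → General Business License not required.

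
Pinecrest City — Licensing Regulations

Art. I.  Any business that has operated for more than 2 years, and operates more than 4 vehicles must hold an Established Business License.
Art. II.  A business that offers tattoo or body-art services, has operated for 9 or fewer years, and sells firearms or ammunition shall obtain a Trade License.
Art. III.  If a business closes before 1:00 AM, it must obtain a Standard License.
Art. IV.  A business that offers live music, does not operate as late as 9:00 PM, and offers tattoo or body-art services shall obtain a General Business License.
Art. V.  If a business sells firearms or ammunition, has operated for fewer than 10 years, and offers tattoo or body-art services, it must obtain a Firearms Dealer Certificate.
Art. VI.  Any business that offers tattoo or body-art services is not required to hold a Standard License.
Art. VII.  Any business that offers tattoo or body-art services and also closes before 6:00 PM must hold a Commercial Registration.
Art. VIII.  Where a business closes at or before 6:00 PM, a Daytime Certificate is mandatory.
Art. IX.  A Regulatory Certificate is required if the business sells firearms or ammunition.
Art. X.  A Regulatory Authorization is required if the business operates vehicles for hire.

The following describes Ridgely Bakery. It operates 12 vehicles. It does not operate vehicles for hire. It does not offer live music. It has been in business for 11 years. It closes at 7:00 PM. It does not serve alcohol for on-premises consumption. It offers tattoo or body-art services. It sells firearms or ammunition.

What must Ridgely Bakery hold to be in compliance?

Art. I. years in business 11 > 2; vehicles 12 > 4 → Established Business License required.
Art. II. offers tattoo or body-art services; years in business 11 > 9; sells firearms or ammunition → Trade License not required.
Art. III. closes 7:00 PM, at/before 1:00 AM → Standard License required.
Art. IV. does not offer live music; closes 7:00 PM, at/before 9:00 PM; offers tattoo or body-art services → General Business License not required.
Art. V. sells firearms or ammunition; years in business 11 ≥ 10; offers tattoo or body-art services → Firearms Dealer Certificate not required.
Art. VI. offers tattoo or body-art services → exempt from Standard License.
Art. VII. offers tattoo or body-art services; closes 7:00 PM, after 6:00 PM → Commercial Registration not required.
Art. VIII. closes 7:00 PM, after 6:00 PM → Daytime Certificate not required.
Art. IX. sells firearms or ammunition → Regulatory Certificate required.
Art. X. does not operate vehicles for hire → Regulatory Authorization not required.

Established Business License, Regulatory Certificate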